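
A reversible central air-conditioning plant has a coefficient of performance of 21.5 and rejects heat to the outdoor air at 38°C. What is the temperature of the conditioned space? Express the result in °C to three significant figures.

24.2 °C

For a Carnot refrigerator COP_R = T_C/(T_H − T_C), so T_C = COP·T_H/(1 + COP).
With T_H = 311.15 K, T_C = 21.5 × 311.15/22.50 = 297.32 K.
Converting, 297.32 K = 24.17°C.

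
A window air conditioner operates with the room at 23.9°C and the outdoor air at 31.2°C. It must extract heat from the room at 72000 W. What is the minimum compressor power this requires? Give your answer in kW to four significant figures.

1.769 kW

In absolute terms T_C = 297.05 K and T_H = 304.35 K, so ΔT = 7.300 K.
COP_Carnot = T_C/ΔT = 297.05/7.300 = 40.69.
Ẇ_min = Q̇/COP_Carnot = 72000/40.69 = 1769 W = 1.769 kW.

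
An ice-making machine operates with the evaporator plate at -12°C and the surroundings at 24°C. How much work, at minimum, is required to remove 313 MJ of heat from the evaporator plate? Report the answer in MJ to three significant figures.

In absolute terms T_C = 261.15 K and T_H = 297.15 K, so ΔT = 36.00 K.
The reversible limit is COP_R = T_C/ΔT = 7.254, so W_min = Q_C/COP = Q_C·ΔT/T_C.
W_min = 313.0 × 36.00/261.15 = 43.15 MJ.

43.1 MJ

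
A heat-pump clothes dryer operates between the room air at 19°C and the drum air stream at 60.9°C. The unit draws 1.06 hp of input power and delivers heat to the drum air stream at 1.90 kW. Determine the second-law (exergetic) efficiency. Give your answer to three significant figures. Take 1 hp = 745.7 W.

0.301

Converting, Q̇_H = 1.900 kW = 2.548 hp, so COP_actual = Q̇_H/Ẇ = 2.548/1.060 = 2.404.
In absolute terms T_C = 292.15 K and T_H = 334.05 K, so ΔT = 41.90 K.
COP_Carnot = T_H/ΔT = 334.05/41.90 = 7.973.
η_II = COP_actual/COP_Carnot = 2.404/7.973 = 0.3015.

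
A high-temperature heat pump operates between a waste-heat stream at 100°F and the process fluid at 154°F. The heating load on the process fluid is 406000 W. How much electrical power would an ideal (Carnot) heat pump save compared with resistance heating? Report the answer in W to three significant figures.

370000 W

In absolute terms T_C = 310.93 K and T_H = 340.93 K, so ΔT = 30.00 K.
COP_Carnot = T_H/ΔT = 340.93/30.00 = 11.36.
Resistance heating needs Ẇ_res = Q̇_H = 406000 W; the reversible heat pump needs only Ẇ_hp = Q̇_H/COP = 35730 W.
Saving = 406000 − 35730 = 370300 W.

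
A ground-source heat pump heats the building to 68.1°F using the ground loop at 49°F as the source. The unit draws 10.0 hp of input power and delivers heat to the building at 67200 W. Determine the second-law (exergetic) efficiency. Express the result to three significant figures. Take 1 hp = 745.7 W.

Converting, Q̇_H = 67200 W = 90.12 hp, so COP_actual = Q̇_H/Ẇ = 90.12/10.00 = 9.012.
In absolute terms T_C = 282.59 K and T_H = 293.21 K, so ΔT = 10.61 K.
COP_Carnot = T_H/ΔT = 293.21/10.61 = 27.63.
η_II = COP_actual/COP_Carnot = 9.012/27.63 = 0.3261.

0.326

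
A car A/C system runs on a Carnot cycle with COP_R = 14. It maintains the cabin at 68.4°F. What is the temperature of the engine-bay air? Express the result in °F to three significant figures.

COP_R = T_C/(T_H − T_C) gives T_H − T_C = T_C/COP.
With T_C = 293.37 K, T_H = 293.37 × (1 + 1/14) = 314.33 K.
Converting, 314.33 K = 106.12°F.

106 °F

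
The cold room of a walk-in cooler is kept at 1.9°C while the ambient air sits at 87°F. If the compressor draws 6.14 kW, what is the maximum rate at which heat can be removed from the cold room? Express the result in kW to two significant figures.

In absolute terms T_C = 275.05 K and T_H = 303.71 K, so ΔT = 28.66 K.
COP_Carnot = T_C/ΔT = 275.05/28.66 = 9.598.
Q̇_max = COP_Carnot × Ẇ = 9.598 × 6.140 kW = 58.93 kW.

59 kW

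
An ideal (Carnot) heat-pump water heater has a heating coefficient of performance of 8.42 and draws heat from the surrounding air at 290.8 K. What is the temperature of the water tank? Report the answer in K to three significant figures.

COP_HP = T_H/(T_H − T_C) rearranges to T_H = COP·T_C/(COP − 1).
With T_C = 290.80 K, T_H = 8.42 × 290.80/7.420 = 329.99 K.

330 K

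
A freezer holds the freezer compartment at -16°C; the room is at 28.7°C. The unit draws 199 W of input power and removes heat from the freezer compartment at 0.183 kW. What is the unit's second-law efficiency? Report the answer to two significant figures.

Converting, Q̇_C = 0.1830 kW = 183.0 W, so COP_actual = Q̇_C/Ẇ = 183.0/199.0 = 0.9196.
In absolute terms T_C = 257.15 K and T_H = 301.85 K, so ΔT = 44.70 K.
COP_Carnot = T_C/ΔT = 257.15/44.70 = 5.753.
η_II = COP_actual/COP_Carnot = 0.9196/5.753 = 0.1599.

0.16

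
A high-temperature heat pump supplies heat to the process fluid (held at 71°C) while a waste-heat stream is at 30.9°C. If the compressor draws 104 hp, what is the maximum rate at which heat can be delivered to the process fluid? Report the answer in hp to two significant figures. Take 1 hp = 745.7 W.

890 hp

In absolute terms T_C = 304.05 K and T_H = 344.15 K, so ΔT = 40.10 K.
COP_Carnot = T_H/ΔT = 344.15/40.10 = 8.582.
Q̇_max = COP_Carnot × Ẇ = 8.582 × 104.0 hp = 892.6 hp.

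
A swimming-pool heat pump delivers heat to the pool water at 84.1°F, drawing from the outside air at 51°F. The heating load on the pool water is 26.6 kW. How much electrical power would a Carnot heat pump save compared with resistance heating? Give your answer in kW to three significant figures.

In absolute terms T_C = 283.71 K and T_H = 302.09 K, so ΔT = 18.39 K.
COP_Carnot = T_H/ΔT = 302.09/18.39 = 16.43.
Resistance heating needs Ẇ_res = Q̇_H = 26.60 kW; the reversible heat pump needs only Ẇ_hp = Q̇_H/COP = 1.619 kW.
Saving = 26.60 − 1.619 = 24.98 kW.

25.0 kW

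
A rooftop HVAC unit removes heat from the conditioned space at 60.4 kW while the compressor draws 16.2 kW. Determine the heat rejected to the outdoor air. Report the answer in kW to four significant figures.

76.60 kW

For a cyclic device the first law requires Q̇_H = Q̇_C + Ẇ.
Q̇_H = Q̇_C + Ẇ = 76.60 kW.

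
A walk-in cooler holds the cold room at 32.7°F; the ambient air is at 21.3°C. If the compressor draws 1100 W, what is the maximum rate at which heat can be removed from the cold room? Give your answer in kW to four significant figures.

In absolute terms T_C = 273.54 K and T_H = 294.45 K, so ΔT = 20.91 K.
COP_Carnot = T_C/ΔT = 273.54/20.91 = 13.08.
Q̇_max = COP_Carnot × Ẇ = 13.08 × 1100 W = 14390 W = 14.39 kW.

14.39 kW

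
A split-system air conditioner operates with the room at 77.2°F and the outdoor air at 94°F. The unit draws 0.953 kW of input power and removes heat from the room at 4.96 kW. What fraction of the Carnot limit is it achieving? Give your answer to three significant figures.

0.163

COP_actual = Q̇_C/Ẇ = 4.960/0.9530 = 5.205.
In absolute terms T_C = 298.26 K and T_H = 307.59 K, so ΔT = 9.333 K.
COP_Carnot = T_C/ΔT = 298.26/9.333 = 31.96.
η_II = COP_actual/COP_Carnot = 5.205/31.96 = 0.1629.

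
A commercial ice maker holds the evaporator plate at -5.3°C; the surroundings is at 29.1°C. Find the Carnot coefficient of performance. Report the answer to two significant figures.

7.8

In absolute terms T_C = 267.85 K and T_H = 302.25 K, so ΔT = 34.40 K.
For a reversible cycle, COP_Carnot = T_C/ΔT = 267.85/34.40 = 7.786.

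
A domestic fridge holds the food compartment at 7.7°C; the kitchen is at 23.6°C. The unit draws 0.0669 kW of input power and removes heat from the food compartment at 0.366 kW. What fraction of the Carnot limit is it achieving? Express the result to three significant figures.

COP_actual = Q̇_C/Ẇ = 0.3660/0.06690 = 5.471.
In absolute terms T_C = 280.85 K and T_H = 296.75 K, so ΔT = 15.90 K.
COP_Carnot = T_C/ΔT = 280.85/15.90 = 17.66.
η_II = COP_actual/COP_Carnot = 5.471/17.66 = 0.3097.

0.310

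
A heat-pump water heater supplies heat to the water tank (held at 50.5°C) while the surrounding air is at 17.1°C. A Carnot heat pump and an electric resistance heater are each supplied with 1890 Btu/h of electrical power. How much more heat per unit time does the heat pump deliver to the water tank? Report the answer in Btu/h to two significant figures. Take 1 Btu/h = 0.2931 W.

16000 Btu/h

In absolute terms T_C = 290.25 K and T_H = 323.65 K, so ΔT = 33.40 K.
COP_Carnot = T_H/ΔT = 323.65/33.40 = 9.690.
The heat pump delivers Q̇_H = COP × Ẇ = 18310 Btu/h; the resistance heater delivers Ẇ = 1890 Btu/h.
Extra = (COP − 1)·Ẇ = 16420 Btu/h.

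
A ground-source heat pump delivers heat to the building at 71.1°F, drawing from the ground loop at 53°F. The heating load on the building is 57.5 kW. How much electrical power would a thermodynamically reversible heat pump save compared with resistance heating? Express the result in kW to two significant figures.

In absolute terms T_C = 284.82 K and T_H = 294.87 K, so ΔT = 10.06 K.
COP_Carnot = T_H/ΔT = 294.87/10.06 = 29.32.
Resistance heating needs Ẇ_res = Q̇_H = 57.50 kW; the reversible heat pump needs only Ẇ_hp = Q̇_H/COP = 1.961 kW.
Saving = 57.50 − 1.961 = 55.54 kW.

56 kW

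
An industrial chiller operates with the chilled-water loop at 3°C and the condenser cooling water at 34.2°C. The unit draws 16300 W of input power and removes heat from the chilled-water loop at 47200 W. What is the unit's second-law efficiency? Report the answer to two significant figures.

0.33

COP_actual = Q̇_C/Ẇ = 47200/16300 = 2.896.
In absolute terms T_C = 276.15 K and T_H = 307.35 K, so ΔT = 31.20 K.
COP_Carnot = T_C/ΔT = 276.15/31.20 = 8.851.
η_II = COP_actual/COP_Carnot = 2.896/8.851 = 0.3272.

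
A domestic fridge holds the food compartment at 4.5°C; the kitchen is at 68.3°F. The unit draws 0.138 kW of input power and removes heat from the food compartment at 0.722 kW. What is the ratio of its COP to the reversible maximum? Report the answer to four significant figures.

0.2952

COP_actual = Q̇_C/Ẇ = 0.7220/0.1380 = 5.232.
In absolute terms T_C = 277.65 K and T_H = 293.32 K, so ΔT = 15.67 K.
COP_Carnot = T_C/ΔT = 277.65/15.67 = 17.72.
η_II = COP_actual/COP_Carnot = 5.232/17.72 = 0.2952.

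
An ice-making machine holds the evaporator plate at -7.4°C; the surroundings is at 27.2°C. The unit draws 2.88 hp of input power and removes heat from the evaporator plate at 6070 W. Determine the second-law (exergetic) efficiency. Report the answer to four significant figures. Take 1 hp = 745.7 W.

0.3680

Converting, Q̇_C = 6070 W = 8.140 hp, so COP_actual = Q̇_C/Ẇ = 8.140/2.880 = 2.826.
In absolute terms T_C = 265.75 K and T_H = 300.35 K, so ΔT = 34.60 K.
COP_Carnot = T_C/ΔT = 265.75/34.60 = 7.681.
η_II = COP_actual/COP_Carnot = 2.826/7.681 = 0.3680.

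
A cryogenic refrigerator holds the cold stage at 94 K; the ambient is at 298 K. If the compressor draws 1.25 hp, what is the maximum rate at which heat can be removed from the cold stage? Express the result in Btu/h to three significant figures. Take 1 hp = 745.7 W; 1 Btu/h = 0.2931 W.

1470 Btu/h

The reservoir spacing is ΔT = 298 − 94 = 204.0 K.
COP_Carnot = T_C/ΔT = 94.00/204.0 = 0.4608.
Q̇_max = COP_Carnot × Ẇ = 0.4608 × 1.250 hp = 0.5760 hp = 1465 Btu/h.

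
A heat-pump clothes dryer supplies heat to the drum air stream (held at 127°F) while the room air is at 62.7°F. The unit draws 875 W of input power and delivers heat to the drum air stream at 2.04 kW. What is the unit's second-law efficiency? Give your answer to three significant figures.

Converting, Q̇_H = 2.040 kW = 2040 W, so COP_actual = Q̇_H/Ẇ = 2040/875.0 = 2.331.
In absolute terms T_C = 290.21 K and T_H = 325.93 K, so ΔT = 35.72 K.
COP_Carnot = T_H/ΔT = 325.93/35.72 = 9.124.
η_II = COP_actual/COP_Carnot = 2.331/9.124 = 0.2555.

0.256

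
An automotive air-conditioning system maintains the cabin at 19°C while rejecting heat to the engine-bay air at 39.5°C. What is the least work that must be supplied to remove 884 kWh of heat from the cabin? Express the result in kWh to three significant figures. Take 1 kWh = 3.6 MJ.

In absolute terms T_C = 292.15 K and T_H = 312.65 K, so ΔT = 20.50 K.
The reversible limit is COP_R = T_C/ΔT = 14.25, so W_min = Q_C/COP = Q_C·ΔT/T_C.
W_min = 884.0 × 20.50/292.15 = 62.03 kWh.

62.0 kWh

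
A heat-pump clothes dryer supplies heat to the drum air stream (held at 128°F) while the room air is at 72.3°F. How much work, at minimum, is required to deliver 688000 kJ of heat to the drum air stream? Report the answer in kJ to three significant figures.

65200 kJ

In absolute terms T_C = 295.54 K and T_H = 326.48 K, so ΔT = 30.94 K.
The reversible limit is COP_HP = T_H/ΔT = 10.55, so W_min = Q_H/COP = Q_H·ΔT/T_H.
W_min = 688000 × 30.94/326.48 = 65210 kJ.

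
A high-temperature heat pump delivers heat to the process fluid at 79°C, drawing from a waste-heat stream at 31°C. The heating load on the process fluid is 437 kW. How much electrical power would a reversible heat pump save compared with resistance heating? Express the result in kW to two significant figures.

380 kW

In absolute terms T_C = 304.15 K and T_H = 352.15 K, so ΔT = 48.00 K.
COP_Carnot = T_H/ΔT = 352.15/48.00 = 7.336.
Resistance heating needs Ẇ_res = Q̇_H = 437.0 kW; the reversible heat pump needs only Ẇ_hp = Q̇_H/COP = 59.57 kW.
Saving = 437.0 − 59.57 = 377.4 kW.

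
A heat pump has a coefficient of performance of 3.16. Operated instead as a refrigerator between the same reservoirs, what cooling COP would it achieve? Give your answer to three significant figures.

Since Q_H = Q_C + W for any cycle, COP_R = Q_C/W = Q_H/W − 1.
COP_R = 3.16 − 1 = 2.16.

2.16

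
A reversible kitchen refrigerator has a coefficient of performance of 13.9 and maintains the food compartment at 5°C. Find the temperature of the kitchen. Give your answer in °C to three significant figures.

25.0 °C

COP_R = T_C/(T_H − T_C) gives T_H − T_C = T_C/COP.
With T_C = 278.15 K, T_H = 278.15 × (1 + 1/13.9) = 298.16 K.
Converting, 298.16 K = 25.01°C.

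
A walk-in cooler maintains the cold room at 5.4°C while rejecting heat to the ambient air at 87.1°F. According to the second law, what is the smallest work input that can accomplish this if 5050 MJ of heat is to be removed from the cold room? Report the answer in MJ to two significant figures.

In absolute terms T_C = 278.55 K and T_H = 303.76 K, so ΔT = 25.21 K.
The reversible limit is COP_R = T_C/ΔT = 11.05, so W_min = Q_C/COP = Q_C·ΔT/T_C.
W_min = 5050 × 25.21/278.55 = 457.1 MJ.

460 MJ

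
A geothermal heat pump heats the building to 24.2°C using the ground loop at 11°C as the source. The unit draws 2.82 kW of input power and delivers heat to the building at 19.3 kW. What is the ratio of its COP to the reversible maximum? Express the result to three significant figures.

COP_actual = Q̇_H/Ẇ = 19.30/2.820 = 6.844.
In absolute terms T_C = 284.15 K and T_H = 297.35 K, so ΔT = 13.20 K.
COP_Carnot = T_H/ΔT = 297.35/13.20 = 22.53.
η_II = COP_actual/COP_Carnot = 6.844/22.53 = 0.3038.

0.304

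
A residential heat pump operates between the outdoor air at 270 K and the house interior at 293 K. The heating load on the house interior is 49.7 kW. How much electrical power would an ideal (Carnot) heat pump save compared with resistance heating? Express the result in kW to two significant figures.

46 kW

The reservoir spacing is ΔT = 293 − 270 = 23.00 K.
COP_Carnot = T_H/ΔT = 293.00/23.00 = 12.74.
Resistance heating needs Ẇ_res = Q̇_H = 49.70 kW; the reversible heat pump needs only Ẇ_hp = Q̇_H/COP = 3.901 kW.
Saving = 49.70 − 3.901 = 45.80 kW.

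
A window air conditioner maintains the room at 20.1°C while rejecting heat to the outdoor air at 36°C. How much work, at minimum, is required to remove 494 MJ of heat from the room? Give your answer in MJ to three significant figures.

26.8 MJ

In absolute terms T_C = 293.25 K and T_H = 309.15 K, so ΔT = 15.90 K.
The reversible limit is COP_R = T_C/ΔT = 18.44, so W_min = Q_C/COP = Q_C·ΔT/T_C.
W_min = 494.0 × 15.90/293.25 = 26.78 MJ.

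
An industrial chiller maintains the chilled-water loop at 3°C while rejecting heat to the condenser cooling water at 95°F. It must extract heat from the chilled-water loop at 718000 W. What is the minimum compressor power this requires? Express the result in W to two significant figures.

83000 W

In absolute terms T_C = 276.15 K and T_H = 308.15 K, so ΔT = 32.00 K.
COP_Carnot = T_C/ΔT = 276.15/32.00 = 8.630.
Ẇ_min = Q̇/COP_Carnot = 718000/8.630 = 83200 W.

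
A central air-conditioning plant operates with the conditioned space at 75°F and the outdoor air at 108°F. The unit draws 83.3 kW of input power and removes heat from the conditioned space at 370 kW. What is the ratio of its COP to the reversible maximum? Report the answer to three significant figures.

COP_actual = Q̇_C/Ẇ = 370.0/83.30 = 4.442.
In absolute terms T_C = 297.04 K and T_H = 315.37 K, so ΔT = 18.33 K.
COP_Carnot = T_C/ΔT = 297.04/18.33 = 16.20.
η_II = COP_actual/COP_Carnot = 4.442/16.20 = 0.2741.

0.274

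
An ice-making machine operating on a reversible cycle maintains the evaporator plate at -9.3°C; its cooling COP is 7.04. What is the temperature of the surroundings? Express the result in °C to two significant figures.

COP_R = T_C/(T_H − T_C) gives T_H − T_C = T_C/COP.
With T_C = 263.85 K, T_H = 263.85 × (1 + 1/7.04) = 301.33 K.
Converting, 301.33 K = 28.18°C.

28 °C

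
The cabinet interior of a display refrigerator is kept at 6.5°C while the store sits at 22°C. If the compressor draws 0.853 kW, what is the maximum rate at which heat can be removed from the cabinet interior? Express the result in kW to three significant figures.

15.4 kW

In absolute terms T_C = 279.65 K and T_H = 295.15 K, so ΔT = 15.50 K.
COP_Carnot = T_C/ΔT = 279.65/15.50 = 18.04.
Q̇_max = COP_Carnot × Ẇ = 18.04 × 0.8530 kW = 15.39 kW.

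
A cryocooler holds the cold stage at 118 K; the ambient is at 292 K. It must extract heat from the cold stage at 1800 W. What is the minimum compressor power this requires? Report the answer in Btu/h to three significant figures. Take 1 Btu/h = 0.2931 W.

The reservoir spacing is ΔT = 292 − 118 = 174.0 K.
COP_Carnot = T_C/ΔT = 118.00/174.0 = 0.6782.
Ẇ_min = Q̇/COP_Carnot = 1800/0.6782 = 2654 W = 9056 Btu/h.

9060 Btu/h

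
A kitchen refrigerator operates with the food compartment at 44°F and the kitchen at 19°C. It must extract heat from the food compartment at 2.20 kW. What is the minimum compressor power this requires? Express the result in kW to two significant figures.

0.097 kW

In absolute terms T_C = 279.82 K and T_H = 292.15 K, so ΔT = 12.33 K.
COP_Carnot = T_C/ΔT = 279.82/12.33 = 22.69.
Ẇ_min = Q̇/COP_Carnot = 2.200/22.69 = 0.09697 kW.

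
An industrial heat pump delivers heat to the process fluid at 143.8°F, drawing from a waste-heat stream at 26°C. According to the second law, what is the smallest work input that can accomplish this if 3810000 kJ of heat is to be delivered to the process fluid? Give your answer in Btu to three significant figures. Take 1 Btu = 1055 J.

389000 Btu

In absolute terms T_C = 299.15 K and T_H = 335.26 K, so ΔT = 36.11 K.
The reversible limit is COP_HP = T_H/ΔT = 9.284, so W_min = Q_H/COP = Q_H·ΔT/T_H.
W_min = 3810000 × 36.11/335.26 = 410400 kJ = 389000 Btu.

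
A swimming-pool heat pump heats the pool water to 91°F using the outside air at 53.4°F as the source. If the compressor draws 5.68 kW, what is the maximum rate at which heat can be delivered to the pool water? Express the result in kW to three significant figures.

83.2 kW

In absolute terms T_C = 285.04 K and T_H = 305.93 K, so ΔT = 20.89 K.
COP_Carnot = T_H/ΔT = 305.93/20.89 = 14.65.
Q̇_max = COP_Carnot × Ẇ = 14.65 × 5.680 kW = 83.19 kW.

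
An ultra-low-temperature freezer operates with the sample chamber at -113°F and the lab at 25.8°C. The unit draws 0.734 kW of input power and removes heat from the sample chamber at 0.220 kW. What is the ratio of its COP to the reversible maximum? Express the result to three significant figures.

0.166

COP_actual = Q̇_C/Ẇ = 0.2200/0.7340 = 0.2997.
In absolute terms T_C = 192.59 K and T_H = 298.95 K, so ΔT = 106.4 K.
COP_Carnot = T_C/ΔT = 192.59/106.4 = 1.811.
η_II = COP_actual/COP_Carnot = 0.2997/1.811 = 0.1655.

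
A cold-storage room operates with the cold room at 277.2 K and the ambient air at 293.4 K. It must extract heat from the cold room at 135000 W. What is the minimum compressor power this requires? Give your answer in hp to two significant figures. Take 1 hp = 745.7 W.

11 hp

The reservoir spacing is ΔT = 293.4 − 277.2 = 16.20 K.
COP_Carnot = T_C/ΔT = 277.20/16.20 = 17.11.
Ẇ_min = Q̇/COP_Carnot = 135000/17.11 = 7890 W = 10.58 hp.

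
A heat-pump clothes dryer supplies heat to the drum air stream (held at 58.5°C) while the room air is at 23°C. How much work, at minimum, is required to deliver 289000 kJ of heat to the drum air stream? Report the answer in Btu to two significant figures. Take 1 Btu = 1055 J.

In absolute terms T_C = 296.15 K and T_H = 331.65 K, so ΔT = 35.50 K.
The reversible limit is COP_HP = T_H/ΔT = 9.342, so W_min = Q_H/COP = Q_H·ΔT/T_H.
W_min = 289000 × 35.50/331.65 = 30930 kJ = 29320 Btu.

29000 Btu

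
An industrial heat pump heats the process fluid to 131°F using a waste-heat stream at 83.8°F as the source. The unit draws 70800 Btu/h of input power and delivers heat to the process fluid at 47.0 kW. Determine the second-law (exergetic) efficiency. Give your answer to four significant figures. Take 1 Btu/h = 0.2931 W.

Converting, Q̇_H = 47.00 kW = 160400 Btu/h, so COP_actual = Q̇_H/Ẇ = 160400/70800 = 2.265.
In absolute terms T_C = 301.93 K and T_H = 328.15 K, so ΔT = 26.22 K.
COP_Carnot = T_H/ΔT = 328.15/26.22 = 12.51.
η_II = COP_actual/COP_Carnot = 2.265/12.51 = 0.1810.

0.1810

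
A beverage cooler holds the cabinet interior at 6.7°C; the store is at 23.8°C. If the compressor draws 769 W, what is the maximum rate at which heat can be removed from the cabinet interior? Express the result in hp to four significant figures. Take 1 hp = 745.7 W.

In absolute terms T_C = 279.85 K and T_H = 296.95 K, so ΔT = 17.10 K.
COP_Carnot = T_C/ΔT = 279.85/17.10 = 16.37.
Q̇_max = COP_Carnot × Ẇ = 16.37 × 769.0 W = 12590 W = 16.88 hp.

16.88 hp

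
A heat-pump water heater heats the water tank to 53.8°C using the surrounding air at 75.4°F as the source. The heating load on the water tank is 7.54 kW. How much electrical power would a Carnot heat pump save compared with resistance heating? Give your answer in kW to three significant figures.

In absolute terms T_C = 297.26 K and T_H = 326.95 K, so ΔT = 29.69 K.
COP_Carnot = T_H/ΔT = 326.95/29.69 = 11.01.
Resistance heating needs Ẇ_res = Q̇_H = 7.540 kW; the reversible heat pump needs only Ẇ_hp = Q̇_H/COP = 0.6847 kW.
Saving = 7.540 − 0.6847 = 6.855 kW.

6.86 kW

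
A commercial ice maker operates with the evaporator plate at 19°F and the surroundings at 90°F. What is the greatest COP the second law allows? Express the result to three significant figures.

In absolute terms T_C = 265.93 K and T_H = 305.37 K, so ΔT = 39.44 K.
For a reversible cycle, COP_Carnot = T_C/ΔT = 265.93/39.44 = 6.742.

6.74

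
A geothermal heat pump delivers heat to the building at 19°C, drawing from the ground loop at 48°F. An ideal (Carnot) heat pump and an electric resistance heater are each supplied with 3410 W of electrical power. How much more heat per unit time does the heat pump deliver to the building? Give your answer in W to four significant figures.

In absolute terms T_C = 282.04 K and T_H = 292.15 K, so ΔT = 10.11 K.
COP_Carnot = T_H/ΔT = 292.15/10.11 = 28.89.
The heat pump delivers Q̇_H = COP × Ẇ = 98530 W; the resistance heater delivers Ẇ = 3410 W.
Extra = (COP − 1)·Ẇ = 95120 W.

95120 W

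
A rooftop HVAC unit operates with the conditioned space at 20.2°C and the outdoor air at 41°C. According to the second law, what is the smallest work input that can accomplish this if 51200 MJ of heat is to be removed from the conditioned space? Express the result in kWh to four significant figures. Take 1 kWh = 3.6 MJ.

In absolute terms T_C = 293.35 K and T_H = 314.15 K, so ΔT = 20.80 K.
The reversible limit is COP_R = T_C/ΔT = 14.10, so W_min = Q_C/COP = Q_C·ΔT/T_C.
W_min = 51200 × 20.80/293.35 = 3630 MJ = 1008 kWh.

1008 kWh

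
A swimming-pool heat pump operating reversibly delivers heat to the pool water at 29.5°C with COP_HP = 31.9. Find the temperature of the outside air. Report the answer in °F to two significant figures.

COP_HP = T_H/(T_H − T_C) gives T_H − T_C = T_H/COP.
With T_H = 302.65 K, T_C = 302.65 × (1 − 1/31.9) = 293.16 K.
Converting, 293.16 K = 68.02°F.

68 °F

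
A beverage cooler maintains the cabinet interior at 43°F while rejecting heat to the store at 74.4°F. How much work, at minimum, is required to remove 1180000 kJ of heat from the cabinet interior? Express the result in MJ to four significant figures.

73.71 MJ

In absolute terms T_C = 279.26 K and T_H = 296.71 K, so ΔT = 17.44 K.
The reversible limit is COP_R = T_C/ΔT = 16.01, so W_min = Q_C/COP = Q_C·ΔT/T_C.
W_min = 1180000 × 17.44/279.26 = 73710 kJ = 73.71 MJ.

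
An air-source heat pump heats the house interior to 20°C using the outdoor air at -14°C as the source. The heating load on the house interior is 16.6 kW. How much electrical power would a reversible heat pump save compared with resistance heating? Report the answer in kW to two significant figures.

15 kW

In absolute terms T_C = 259.15 K and T_H = 293.15 K, so ΔT = 34.00 K.
COP_Carnot = T_H/ΔT = 293.15/34.00 = 8.622.
Resistance heating needs Ẇ_res = Q̇_H = 16.60 kW; the reversible heat pump needs only Ẇ_hp = Q̇_H/COP = 1.925 kW.
Saving = 16.60 − 1.925 = 14.67 kW.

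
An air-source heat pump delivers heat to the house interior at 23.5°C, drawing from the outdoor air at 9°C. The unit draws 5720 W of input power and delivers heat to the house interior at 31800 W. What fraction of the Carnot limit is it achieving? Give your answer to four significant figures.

0.2717

COP_actual = Q̇_H/Ẇ = 31800/5720 = 5.559.
In absolute terms T_C = 282.15 K and T_H = 296.65 K, so ΔT = 14.50 K.
COP_Carnot = T_H/ΔT = 296.65/14.50 = 20.46.
η_II = COP_actual/COP_Carnot = 5.559/20.46 = 0.2717.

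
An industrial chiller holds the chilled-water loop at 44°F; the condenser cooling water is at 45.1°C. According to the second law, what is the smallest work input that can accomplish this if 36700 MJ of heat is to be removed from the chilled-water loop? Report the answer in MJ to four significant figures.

In absolute terms T_C = 279.82 K and T_H = 318.25 K, so ΔT = 38.43 K.
The reversible limit is COP_R = T_C/ΔT = 7.281, so W_min = Q_C/COP = Q_C·ΔT/T_C.
W_min = 36700 × 38.43/279.82 = 5041 MJ.

5041 MJ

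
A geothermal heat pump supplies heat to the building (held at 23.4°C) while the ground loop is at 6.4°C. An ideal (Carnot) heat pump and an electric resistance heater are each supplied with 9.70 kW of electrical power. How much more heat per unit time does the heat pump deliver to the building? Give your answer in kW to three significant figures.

160 kW

In absolute terms T_C = 279.55 K and T_H = 296.55 K, so ΔT = 17.00 K.
COP_Carnot = T_H/ΔT = 296.55/17.00 = 17.44.
The heat pump delivers Q̇_H = COP × Ẇ = 169.2 kW; the resistance heater delivers Ẇ = 9.700 kW.
Extra = (COP − 1)·Ẇ = 159.5 kW.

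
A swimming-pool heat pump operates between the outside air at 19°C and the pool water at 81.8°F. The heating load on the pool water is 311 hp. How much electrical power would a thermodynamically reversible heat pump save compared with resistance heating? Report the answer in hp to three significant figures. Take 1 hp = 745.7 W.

In absolute terms T_C = 292.15 K and T_H = 300.82 K, so ΔT = 8.667 K.
COP_Carnot = T_H/ΔT = 300.82/8.667 = 34.71.
Resistance heating needs Ẇ_res = Q̇_H = 311.0 hp; the reversible heat pump needs only Ẇ_hp = Q̇_H/COP = 8.960 hp.
Saving = 311.0 − 8.960 = 302.0 hp.

302 hp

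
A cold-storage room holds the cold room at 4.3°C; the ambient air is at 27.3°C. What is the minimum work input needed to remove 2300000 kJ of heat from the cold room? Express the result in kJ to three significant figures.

In absolute terms T_C = 277.45 K and T_H = 300.45 K, so ΔT = 23.00 K.
The reversible limit is COP_R = T_C/ΔT = 12.06, so W_min = Q_C/COP = Q_C·ΔT/T_C.
W_min = 2300000 × 23.00/277.45 = 190700 kJ.

191000 kJ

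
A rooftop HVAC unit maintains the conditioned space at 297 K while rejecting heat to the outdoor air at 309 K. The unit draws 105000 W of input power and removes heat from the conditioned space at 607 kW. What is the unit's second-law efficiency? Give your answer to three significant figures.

0.234

Converting, Q̇_C = 607.0 kW = 607000 W, so COP_actual = Q̇_C/Ẇ = 607000/105000 = 5.781.
The reservoir spacing is ΔT = 309 − 297 = 12.00 K.
COP_Carnot = T_C/ΔT = 297.00/12.00 = 24.75.
η_II = COP_actual/COP_Carnot = 5.781/24.75 = 0.2336.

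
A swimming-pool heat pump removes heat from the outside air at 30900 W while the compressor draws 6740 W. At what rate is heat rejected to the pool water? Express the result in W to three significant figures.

37600 W

For a cyclic device the first law requires Q̇_H = Q̇_C + Ẇ.
Q̇_H = Q̇_C + Ẇ = 37640 W.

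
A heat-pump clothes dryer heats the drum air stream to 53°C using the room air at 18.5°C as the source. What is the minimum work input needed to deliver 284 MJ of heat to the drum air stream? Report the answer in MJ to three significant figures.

In absolute terms T_C = 291.65 K and T_H = 326.15 K, so ΔT = 34.50 K.
The reversible limit is COP_HP = T_H/ΔT = 9.454, so W_min = Q_H/COP = Q_H·ΔT/T_H.
W_min = 284.0 × 34.50/326.15 = 30.04 MJ.

30.0 MJ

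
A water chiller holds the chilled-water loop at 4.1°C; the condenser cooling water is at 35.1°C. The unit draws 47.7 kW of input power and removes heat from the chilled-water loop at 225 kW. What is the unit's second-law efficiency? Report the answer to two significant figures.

COP_actual = Q̇_C/Ẇ = 225.0/47.70 = 4.717.
In absolute terms T_C = 277.25 K and T_H = 308.25 K, so ΔT = 31.00 K.
COP_Carnot = T_C/ΔT = 277.25/31.00 = 8.944.
η_II = COP_actual/COP_Carnot = 4.717/8.944 = 0.5274.

0.53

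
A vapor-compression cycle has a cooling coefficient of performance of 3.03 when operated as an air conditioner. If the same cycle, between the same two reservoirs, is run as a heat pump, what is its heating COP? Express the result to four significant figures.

4.030

The first law on one cycle gives Q_H = Q_C + W, so Q_H/W = Q_C/W + 1.
COP_HP = COP_R + 1 = 3.03 + 1 = 4.03.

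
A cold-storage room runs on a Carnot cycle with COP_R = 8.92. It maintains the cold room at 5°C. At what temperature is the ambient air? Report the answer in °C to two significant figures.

COP_R = T_C/(T_H − T_C) gives T_H − T_C = T_C/COP.
With T_C = 278.15 K, T_H = 278.15 × (1 + 1/8.92) = 309.33 K.
Converting, 309.33 K = 36.18°C.

36 °C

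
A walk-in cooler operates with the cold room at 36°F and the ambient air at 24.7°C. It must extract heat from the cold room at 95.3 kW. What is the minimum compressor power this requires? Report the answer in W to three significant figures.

7780 W

In absolute terms T_C = 275.37 K and T_H = 297.85 K, so ΔT = 22.48 K.
COP_Carnot = T_C/ΔT = 275.37/22.48 = 12.25.
Ẇ_min = Q̇/COP_Carnot = 95.30/12.25 = 7.779 kW = 7779 W.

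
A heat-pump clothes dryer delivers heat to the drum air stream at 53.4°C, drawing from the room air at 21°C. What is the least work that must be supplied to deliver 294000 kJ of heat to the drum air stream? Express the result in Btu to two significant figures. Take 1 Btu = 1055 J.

In absolute terms T_C = 294.15 K and T_H = 326.55 K, so ΔT = 32.40 K.
The reversible limit is COP_HP = T_H/ΔT = 10.08, so W_min = Q_H/COP = Q_H·ΔT/T_H.
W_min = 294000 × 32.40/326.55 = 29170 kJ = 27650 Btu.

28000 Btu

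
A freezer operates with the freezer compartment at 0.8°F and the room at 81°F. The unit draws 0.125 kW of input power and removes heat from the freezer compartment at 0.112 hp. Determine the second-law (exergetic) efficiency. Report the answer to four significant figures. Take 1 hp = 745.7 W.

0.1164

Converting, Q̇_C = 0.1120 hp = 0.08352 kW, so COP_actual = Q̇_C/Ẇ = 0.08352/0.1250 = 0.6681.
In absolute terms T_C = 255.82 K and T_H = 300.37 K, so ΔT = 44.56 K.
COP_Carnot = T_C/ΔT = 255.82/44.56 = 5.742.
η_II = COP_actual/COP_Carnot = 0.6681/5.742 = 0.1164.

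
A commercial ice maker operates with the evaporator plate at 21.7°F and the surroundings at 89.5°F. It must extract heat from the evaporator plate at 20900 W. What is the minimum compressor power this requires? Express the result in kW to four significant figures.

2.944 kW

In absolute terms T_C = 267.43 K and T_H = 305.09 K, so ΔT = 37.67 K.
COP_Carnot = T_C/ΔT = 267.43/37.67 = 7.100.
Ẇ_min = Q̇/COP_Carnot = 20900/7.100 = 2944 W = 2.944 kW.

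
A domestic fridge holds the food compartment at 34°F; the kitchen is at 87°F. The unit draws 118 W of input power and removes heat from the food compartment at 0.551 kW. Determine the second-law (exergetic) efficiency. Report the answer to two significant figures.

0.50

Converting, Q̇_C = 0.5510 kW = 551.0 W, so COP_actual = Q̇_C/Ẇ = 551.0/118.0 = 4.669.
In absolute terms T_C = 274.26 K and T_H = 303.71 K, so ΔT = 29.44 K.
COP_Carnot = T_C/ΔT = 274.26/29.44 = 9.315.
η_II = COP_actual/COP_Carnot = 4.669/9.315 = 0.5013.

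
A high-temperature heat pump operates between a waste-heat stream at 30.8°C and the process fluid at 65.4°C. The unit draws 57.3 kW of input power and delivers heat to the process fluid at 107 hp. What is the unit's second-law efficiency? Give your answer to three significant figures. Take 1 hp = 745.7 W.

Converting, Q̇_H = 107.0 hp = 79.79 kW, so COP_actual = Q̇_H/Ẇ = 79.79/57.30 = 1.392.
In absolute terms T_C = 303.95 K and T_H = 338.55 K, so ΔT = 34.60 K.
COP_Carnot = T_H/ΔT = 338.55/34.60 = 9.785.
η_II = COP_actual/COP_Carnot = 1.392/9.785 = 0.1423.

0.142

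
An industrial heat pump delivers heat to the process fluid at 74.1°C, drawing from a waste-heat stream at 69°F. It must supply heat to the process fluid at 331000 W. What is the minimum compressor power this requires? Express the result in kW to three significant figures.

In absolute terms T_C = 293.71 K and T_H = 347.25 K, so ΔT = 53.54 K.
COP_Carnot = T_H/ΔT = 347.25/53.54 = 6.485.
Ẇ_min = Q̇/COP_Carnot = 331000/6.485 = 51040 W = 51.04 kW.

51.0 kW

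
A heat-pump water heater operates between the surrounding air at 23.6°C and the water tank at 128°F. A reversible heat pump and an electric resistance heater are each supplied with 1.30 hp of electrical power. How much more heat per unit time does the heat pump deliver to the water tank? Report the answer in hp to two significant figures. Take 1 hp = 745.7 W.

13 hp

In absolute terms T_C = 296.75 K and T_H = 326.48 K, so ΔT = 29.73 K.
COP_Carnot = T_H/ΔT = 326.48/29.73 = 10.98.
The heat pump delivers Q̇_H = COP × Ẇ = 14.27 hp; the resistance heater delivers Ẇ = 1.300 hp.
Extra = (COP − 1)·Ẇ = 12.97 hp.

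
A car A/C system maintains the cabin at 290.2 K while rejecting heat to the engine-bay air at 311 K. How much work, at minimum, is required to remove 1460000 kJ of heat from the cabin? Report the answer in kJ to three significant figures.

105000 kJ

The reservoir spacing is ΔT = 311 − 290.2 = 20.80 K.
The reversible limit is COP_R = T_C/ΔT = 13.95, so W_min = Q_C/COP = Q_C·ΔT/T_C.
W_min = 1460000 × 20.80/290.20 = 104600 kJ.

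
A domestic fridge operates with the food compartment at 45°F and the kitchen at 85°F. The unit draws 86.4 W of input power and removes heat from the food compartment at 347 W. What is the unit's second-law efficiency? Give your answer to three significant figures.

0.318

COP_actual = Q̇_C/Ẇ = 347.0/86.40 = 4.016.
In absolute terms T_C = 280.37 K and T_H = 302.59 K, so ΔT = 22.22 K.
COP_Carnot = T_C/ΔT = 280.37/22.22 = 12.62.
η_II = COP_actual/COP_Carnot = 4.016/12.62 = 0.3183.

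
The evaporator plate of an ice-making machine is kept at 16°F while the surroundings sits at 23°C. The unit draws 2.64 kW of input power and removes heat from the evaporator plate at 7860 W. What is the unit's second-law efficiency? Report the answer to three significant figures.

Converting, Q̇_C = 7860 W = 7.860 kW, so COP_actual = Q̇_C/Ẇ = 7.860/2.640 = 2.977.
In absolute terms T_C = 264.26 K and T_H = 296.15 K, so ΔT = 31.89 K.
COP_Carnot = T_C/ΔT = 264.26/31.89 = 8.287.
η_II = COP_actual/COP_Carnot = 2.977/8.287 = 0.3593.

0.359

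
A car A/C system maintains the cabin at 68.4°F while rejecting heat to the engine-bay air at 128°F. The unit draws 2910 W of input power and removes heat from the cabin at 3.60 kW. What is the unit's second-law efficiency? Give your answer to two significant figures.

0.14

Converting, Q̇_C = 3.600 kW = 3600 W, so COP_actual = Q̇_C/Ẇ = 3600/2910 = 1.237.
In absolute terms T_C = 293.37 K and T_H = 326.48 K, so ΔT = 33.11 K.
COP_Carnot = T_C/ΔT = 293.37/33.11 = 8.860.
η_II = COP_actual/COP_Carnot = 1.237/8.860 = 0.1396.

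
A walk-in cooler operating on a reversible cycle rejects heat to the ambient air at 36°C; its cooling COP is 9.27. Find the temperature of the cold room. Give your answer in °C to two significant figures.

5.9 °C

For a Carnot refrigerator COP_R = T_C/(T_H − T_C), so T_C = COP·T_H/(1 + COP).
With T_H = 309.15 K, T_C = 9.27 × 309.15/10.27 = 279.05 K.
Converting, 279.05 K = 5.90°C.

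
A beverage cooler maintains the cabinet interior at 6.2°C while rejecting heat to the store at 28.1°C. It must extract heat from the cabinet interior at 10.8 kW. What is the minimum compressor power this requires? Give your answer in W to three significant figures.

In absolute terms T_C = 279.35 K and T_H = 301.25 K, so ΔT = 21.90 K.
COP_Carnot = T_C/ΔT = 279.35/21.90 = 12.76.
Ẇ_min = Q̇/COP_Carnot = 10.80/12.76 = 0.8467 kW = 846.7 W.

847 W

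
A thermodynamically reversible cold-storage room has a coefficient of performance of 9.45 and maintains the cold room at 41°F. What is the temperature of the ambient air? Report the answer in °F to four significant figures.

COP_R = T_C/(T_H − T_C) gives T_H − T_C = T_C/COP.
With T_C = 278.15 K, T_H = 278.15 × (1 + 1/9.45) = 307.58 K.
Converting, 307.58 K = 93.98°F.

93.98 °F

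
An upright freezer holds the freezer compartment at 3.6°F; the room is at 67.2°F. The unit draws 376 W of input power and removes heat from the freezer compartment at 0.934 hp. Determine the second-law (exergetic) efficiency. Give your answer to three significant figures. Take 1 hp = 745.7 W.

Converting, Q̇_C = 0.9340 hp = 696.5 W, so COP_actual = Q̇_C/Ẇ = 696.5/376.0 = 1.852.
In absolute terms T_C = 257.37 K and T_H = 292.71 K, so ΔT = 35.33 K.
COP_Carnot = T_C/ΔT = 257.37/35.33 = 7.284.
η_II = COP_actual/COP_Carnot = 1.852/7.284 = 0.2543.

0.254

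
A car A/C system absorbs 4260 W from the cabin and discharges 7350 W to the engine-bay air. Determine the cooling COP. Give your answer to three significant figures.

The first law gives Q̇_H = Q̇_C + Ẇ, so the three rates are Q̇_C = 4260, Q̇_H = 7350, Ẇ = 3090 W.
COP_R = Q̇_C/Ẇ = 4260/3090 = 1.379.

1.38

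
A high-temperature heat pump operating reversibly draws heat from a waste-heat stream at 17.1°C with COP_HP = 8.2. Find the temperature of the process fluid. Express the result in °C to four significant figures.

57.41 °C

COP_HP = T_H/(T_H − T_C) rearranges to T_H = COP·T_C/(COP − 1).
With T_C = 290.25 K, T_H = 8.2 × 290.25/7.200 = 330.56 K.
Converting, 330.56 K = 57.41°C.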